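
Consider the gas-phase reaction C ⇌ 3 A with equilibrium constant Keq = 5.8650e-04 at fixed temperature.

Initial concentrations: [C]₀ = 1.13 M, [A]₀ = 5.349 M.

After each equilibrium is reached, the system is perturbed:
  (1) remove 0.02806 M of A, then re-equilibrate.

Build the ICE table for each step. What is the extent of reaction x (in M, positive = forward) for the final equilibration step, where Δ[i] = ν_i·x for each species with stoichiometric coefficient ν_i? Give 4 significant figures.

Q₀ = 135.4 vs Keq = 5.8650e-04 ⇒ Q>K, reverse
Step 1:
                  C         A
  Initial      1.13     5.349
  Change      1.743     -5.23
  Equil       2.873     0.119
  solve Keq expr → x = -1.743; check Q = 5.8650e-04
Then remove 0.02806 M of A.
Step 2:
                  C         A
  Initial     2.873   0.09094
  Change   -0.00931   0.02793
  Equil       2.864    0.1189
  solve Keq expr → x = 0.00931; check Q = 5.8650e-04

x = 0.00931 M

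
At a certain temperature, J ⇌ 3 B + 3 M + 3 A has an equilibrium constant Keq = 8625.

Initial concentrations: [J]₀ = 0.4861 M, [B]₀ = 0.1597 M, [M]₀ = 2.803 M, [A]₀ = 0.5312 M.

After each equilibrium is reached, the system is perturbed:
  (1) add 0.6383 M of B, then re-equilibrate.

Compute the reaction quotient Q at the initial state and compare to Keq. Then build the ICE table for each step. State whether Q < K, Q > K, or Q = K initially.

Q₀ = 0.02766 vs Keq = 8625 ⇒ Q<K, forward
Step 1:
                   J          B          M          A
  init        0.4861     0.1597      2.803     0.5312
  Δ          -0.3953      1.186      1.186      1.186
  eq         0.09079      1.346      3.989      1.717
  solve Keq expr → x = 0.3953; check Q = 8625
Then add 0.6383 M of B.
Step 2:
                   J          B          M          A
  init       0.09079      1.984      3.989      1.717
  Δ          0.05504    -0.1651    -0.1651    -0.1651
  eq          0.1458      1.819      3.824      1.552
  solve Keq expr → x = -0.05504; check Q = 8625

Q₀ = 0.02766; Q < K (proceeds forward)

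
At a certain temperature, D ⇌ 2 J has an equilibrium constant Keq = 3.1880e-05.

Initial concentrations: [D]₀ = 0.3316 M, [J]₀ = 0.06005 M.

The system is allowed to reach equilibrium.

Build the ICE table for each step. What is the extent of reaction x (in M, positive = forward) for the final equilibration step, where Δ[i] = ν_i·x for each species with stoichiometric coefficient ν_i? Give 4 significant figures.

x = -0.02833 M

Q₀ = 0.01087 vs Keq = 3.1880e-05 ⇒ Q>K, reverse
Step 1:
                    D           J
  init         0.3316     0.06005
  Δ           0.02833    -0.05666
  eq           0.3599    0.003387
  solve Keq expr → x = -0.02833; check Q = 3.1880e-05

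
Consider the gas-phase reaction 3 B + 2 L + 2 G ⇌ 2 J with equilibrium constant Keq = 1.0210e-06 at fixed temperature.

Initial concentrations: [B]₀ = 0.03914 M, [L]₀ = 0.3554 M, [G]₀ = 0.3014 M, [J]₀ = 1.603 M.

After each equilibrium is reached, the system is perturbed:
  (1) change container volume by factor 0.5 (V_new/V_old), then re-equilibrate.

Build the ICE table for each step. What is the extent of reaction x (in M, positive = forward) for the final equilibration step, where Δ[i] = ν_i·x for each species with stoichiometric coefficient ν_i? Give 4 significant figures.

x = 0.05671 M

Q₀ = 3.7349e+06 vs Keq = 1.0210e-06 ⇒ Q>K, reverse
Step 1:
                    B           L           G           J
  init        0.03914      0.3554      0.3014       1.603
  Δ             2.383       1.589       1.589      -1.589
  eq            2.423       1.944        1.89       0.014
  solve Keq expr → x = -0.7945; check Q = 1.0210e-06
Then change container volume by factor 0.5 (V_new/V_old).
Step 2:
                    B           L           G           J
  init          4.845       3.889       3.781     0.02801
  Δ           -0.1701     -0.1134     -0.1134      0.1134
  eq            4.675       3.775       3.667      0.1414
  solve Keq expr → x = 0.05671; check Q = 1.0210e-06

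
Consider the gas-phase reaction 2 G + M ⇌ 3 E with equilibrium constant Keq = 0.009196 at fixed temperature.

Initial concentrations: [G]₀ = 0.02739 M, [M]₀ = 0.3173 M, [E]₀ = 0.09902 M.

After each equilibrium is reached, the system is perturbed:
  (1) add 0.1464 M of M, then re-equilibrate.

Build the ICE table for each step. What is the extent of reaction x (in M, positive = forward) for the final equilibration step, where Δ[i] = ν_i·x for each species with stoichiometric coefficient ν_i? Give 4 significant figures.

x = 9.3601e-04 M

Q₀ = 4.079 vs Keq = 0.009196 ⇒ Q>K, reverse
Step 1:
                  G         M         E
  Initial   0.02739    0.3173   0.09902
  Change    0.04851   0.02426  -0.07277
  Equil      0.0759    0.3416   0.02625
  solve Keq expr → x = -0.02426; check Q = 0.009196
Then add 0.1464 M of M.
Step 2:
                  G         M         E
  Initial    0.0759     0.488   0.02625
  Change  -0.001872 -9.3601e-04  0.002808
  Equil     0.07403     0.487   0.02906
  solve Keq expr → x = 9.3601e-04; check Q = 0.009196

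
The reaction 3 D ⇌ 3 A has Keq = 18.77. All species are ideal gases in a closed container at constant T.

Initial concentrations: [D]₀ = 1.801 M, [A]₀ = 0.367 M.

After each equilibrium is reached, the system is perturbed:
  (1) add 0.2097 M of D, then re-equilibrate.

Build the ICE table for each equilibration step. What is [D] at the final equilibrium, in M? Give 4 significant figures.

[D]_eq = 0.6501 M

Q₀ = 0.008462 vs Keq = 18.77 ⇒ Q<K, forward
Step 1:
                  D         A
  Initial     1.801     0.367
  Change     -1.208     1.208
  Equil      0.5927     1.575
  solve Keq expr → x = 0.4028; check Q = 18.77
Then add 0.2097 M of D.
Step 2:
                  D         A
  Initial    0.8024     1.575
  Change    -0.1524    0.1524
  Equil      0.6501     1.728
  solve Keq expr → x = 0.05079; check Q = 18.77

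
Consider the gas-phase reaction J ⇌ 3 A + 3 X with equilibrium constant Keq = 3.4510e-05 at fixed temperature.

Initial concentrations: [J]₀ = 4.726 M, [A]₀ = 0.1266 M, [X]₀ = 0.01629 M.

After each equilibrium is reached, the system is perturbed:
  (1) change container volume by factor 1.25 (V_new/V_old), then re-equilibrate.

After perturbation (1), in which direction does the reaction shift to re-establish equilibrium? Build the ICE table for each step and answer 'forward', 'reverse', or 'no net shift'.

Direction: forward

Q₀ = 1.8560e-09 vs Keq = 3.4510e-05 ⇒ Q<K, forward
Step 1:
                   J          A          X
  init         4.726     0.1266    0.01629
  Δ         -0.05609     0.1683     0.1683
  eq            4.67     0.2949     0.1846
  solve Keq expr → x = 0.05609; check Q = 3.4510e-05
Then change container volume by factor 1.25 (V_new/V_old).
Step 2:
                   J          A          X
  init         3.736     0.2359     0.1476
  Δ         -0.01239    0.03716    0.03716
  eq           3.724     0.2731     0.1848
  solve Keq expr → x = 0.01239; check Q = 3.4510e-05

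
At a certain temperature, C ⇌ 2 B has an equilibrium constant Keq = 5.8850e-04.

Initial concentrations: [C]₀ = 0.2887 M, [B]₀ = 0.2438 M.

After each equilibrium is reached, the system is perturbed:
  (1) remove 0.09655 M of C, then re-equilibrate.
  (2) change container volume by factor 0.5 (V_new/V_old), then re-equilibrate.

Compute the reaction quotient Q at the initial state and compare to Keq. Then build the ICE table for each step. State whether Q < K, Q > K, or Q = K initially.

Q₀ = 0.2059; Q > K (proceeds reverse)

Q₀ = 0.2059 vs Keq = 5.8850e-04 ⇒ Q>K, reverse
Step 1:
                   C          B
  init        0.2887     0.2438
  Δ           0.1142    -0.2284
  eq          0.4029     0.0154
  solve Keq expr → x = -0.1142; check Q = 5.8850e-04
Then remove 0.09655 M of C.
Step 2:
                   C          B
  init        0.3064     0.0154
  Δ       9.7491e-04   -0.00195
  eq          0.3073    0.01345
  solve Keq expr → x = -9.7491e-04; check Q = 5.8850e-04
Then change container volume by factor 0.5 (V_new/V_old).
Step 3:
                   C          B
  init        0.6147     0.0269
  Δ         0.003909  -0.007818
  eq          0.6186    0.01908
  solve Keq expr → x = -0.003909; check Q = 5.8850e-04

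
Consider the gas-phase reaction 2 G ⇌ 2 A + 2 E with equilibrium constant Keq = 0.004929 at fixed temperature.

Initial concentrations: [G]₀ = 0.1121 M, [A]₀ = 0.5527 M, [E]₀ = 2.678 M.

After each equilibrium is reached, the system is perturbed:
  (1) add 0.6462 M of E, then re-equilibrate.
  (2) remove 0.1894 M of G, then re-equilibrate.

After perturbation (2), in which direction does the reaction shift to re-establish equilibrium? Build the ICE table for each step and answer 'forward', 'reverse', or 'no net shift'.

Q₀ = 174.3 vs Keq = 0.004929 ⇒ Q>K, reverse
Step 1:
                   G          A          E
  Initial     0.1121     0.5527      2.678
  Change      0.5316    -0.5316    -0.5316
  Equil       0.6437    0.02106      2.146
  solve Keq expr → x = -0.2658; check Q = 0.004929
Then add 0.6462 M of E.
Step 2:
                   G          A          E
  Initial     0.6437    0.02106      2.793
  Change    0.004726  -0.004726  -0.004726
  Equil       0.6485    0.01633      2.788
  solve Keq expr → x = -0.002363; check Q = 0.004929
Then remove 0.1894 M of G.
Step 3:
                   G          A          E
  Initial     0.4591    0.01633      2.788
  Change    0.004634  -0.004634  -0.004634
  Equil       0.4637     0.0117      2.783
  solve Keq expr → x = -0.002317; check Q = 0.004929

Direction: reverse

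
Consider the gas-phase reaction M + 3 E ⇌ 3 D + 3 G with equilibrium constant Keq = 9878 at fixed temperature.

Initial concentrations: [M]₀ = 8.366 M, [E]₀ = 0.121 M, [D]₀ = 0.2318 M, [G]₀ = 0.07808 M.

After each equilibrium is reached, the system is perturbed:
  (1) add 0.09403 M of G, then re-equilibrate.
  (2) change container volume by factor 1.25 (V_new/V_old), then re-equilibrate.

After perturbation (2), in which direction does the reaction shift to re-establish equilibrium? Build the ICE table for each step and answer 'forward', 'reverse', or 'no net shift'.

Q₀ = 4.0002e-04 vs Keq = 9878 ⇒ Q<K, forward
Step 1:
                   M          E          D          G
  Initial      8.366      0.121     0.2318    0.07808
  Change     -0.0398    -0.1194     0.1194     0.1194
  Equil        8.326   0.001595     0.3512     0.1975
  solve Keq expr → x = 0.0398; check Q = 9878
Then add 0.09403 M of G.
Step 2:
                   M          E          D          G
  Initial      8.326   0.001595     0.3512     0.2915
  Change  2.4943e-04 7.4830e-04 -7.4830e-04 -7.4830e-04
  Equil        8.326   0.002343     0.3505     0.2908
  solve Keq expr → x = -2.4943e-04; check Q = 9878
Then change container volume by factor 1.25 (V_new/V_old).
Step 3:
                   M          E          D          G
  Initial      6.661   0.001875     0.2804     0.2326
  Change  -8.5283e-05 -2.5585e-04 2.5585e-04 2.5585e-04
  Equil        6.661   0.001619     0.2806     0.2329
  solve Keq expr → x = 8.5283e-05; check Q = 9878

Direction: forward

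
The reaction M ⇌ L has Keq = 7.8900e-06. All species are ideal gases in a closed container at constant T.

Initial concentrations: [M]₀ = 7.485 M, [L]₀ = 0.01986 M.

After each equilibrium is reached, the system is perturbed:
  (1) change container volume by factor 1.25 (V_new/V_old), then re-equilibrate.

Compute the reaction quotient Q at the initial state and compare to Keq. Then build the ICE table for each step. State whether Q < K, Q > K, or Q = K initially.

Q₀ = 0.002653 vs Keq = 7.8900e-06 ⇒ Q>K, reverse
Step 1:
                   M          L
  I            7.485    0.01986
  C           0.0198    -0.0198
  E            7.505 5.9213e-05
  solve Keq expr → x = -0.0198; check Q = 7.8900e-06
Then change container volume by factor 1.25 (V_new/V_old).
Step 2:
                   M          L
  I            6.004 4.7370e-05
  C                0          0
  E            6.004 4.7370e-05
  solve Keq expr → x = 0; check Q = 7.8900e-06

Q₀ = 0.002653; Q > K (proceeds reverse)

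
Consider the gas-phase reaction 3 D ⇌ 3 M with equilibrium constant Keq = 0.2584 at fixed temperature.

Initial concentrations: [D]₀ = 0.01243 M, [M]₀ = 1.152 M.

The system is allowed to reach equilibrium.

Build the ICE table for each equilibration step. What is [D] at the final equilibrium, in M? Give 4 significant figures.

Q₀ = 7.9606e+05 vs Keq = 0.2584 ⇒ Q>K, reverse
Step 1:
                   D          M
  Initial    0.01243      1.152
  Change      0.6989    -0.6989
  Equil       0.7113     0.4531
  solve Keq expr → x = -0.233; check Q = 0.2584

[D]_eq = 0.7113 M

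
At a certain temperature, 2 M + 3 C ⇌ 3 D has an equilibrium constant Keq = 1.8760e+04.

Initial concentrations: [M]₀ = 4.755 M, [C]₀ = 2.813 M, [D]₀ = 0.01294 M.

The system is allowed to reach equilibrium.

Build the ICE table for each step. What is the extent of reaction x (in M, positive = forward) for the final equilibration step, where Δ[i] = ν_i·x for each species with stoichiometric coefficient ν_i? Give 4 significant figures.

Q₀ = 4.3052e-09 vs Keq = 1.8760e+04 ⇒ Q<K, forward
Step 1:
                    M           C           D
  I             4.755       2.813     0.01294
  C            -1.841      -2.762       2.762
  E             2.914     0.05119       2.775
  solve Keq expr → x = 0.9206; check Q = 1.8760e+04

x = 0.9206 M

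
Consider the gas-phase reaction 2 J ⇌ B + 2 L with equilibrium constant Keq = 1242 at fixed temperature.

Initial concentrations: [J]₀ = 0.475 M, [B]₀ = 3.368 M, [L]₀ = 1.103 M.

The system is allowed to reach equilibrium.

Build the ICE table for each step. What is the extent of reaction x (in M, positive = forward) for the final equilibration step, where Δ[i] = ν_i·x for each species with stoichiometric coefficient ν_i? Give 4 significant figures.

Q₀ = 18.16 vs Keq = 1242 ⇒ Q<K, forward
Step 1:
                   J          B          L
  init         0.475      3.368      1.103
  Δ          -0.3948     0.1974     0.3948
  eq         0.08025      3.565      1.498
  solve Keq expr → x = 0.1974; check Q = 1242

x = 0.1974 M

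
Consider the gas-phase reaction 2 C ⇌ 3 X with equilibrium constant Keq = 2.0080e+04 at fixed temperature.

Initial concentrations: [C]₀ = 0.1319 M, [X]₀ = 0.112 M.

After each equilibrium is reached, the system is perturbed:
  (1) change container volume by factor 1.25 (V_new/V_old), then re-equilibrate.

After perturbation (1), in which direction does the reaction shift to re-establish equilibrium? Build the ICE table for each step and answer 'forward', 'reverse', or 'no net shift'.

Q₀ = 0.08075 vs Keq = 2.0080e+04 ⇒ Q<K, forward
Step 1:
                  C         X
  I          0.1319     0.112
  C         -0.1307     0.196
  E        0.001207     0.308
  solve Keq expr → x = 0.06535; check Q = 2.0080e+04
Then change container volume by factor 1.25 (V_new/V_old).
Step 2:
                  C         X
  I       9.6520e-04    0.2464
  C       -1.0110e-04 1.5165e-04
  E       8.6410e-04    0.2466
  solve Keq expr → x = 5.0551e-05; check Q = 2.0080e+04

Direction: forward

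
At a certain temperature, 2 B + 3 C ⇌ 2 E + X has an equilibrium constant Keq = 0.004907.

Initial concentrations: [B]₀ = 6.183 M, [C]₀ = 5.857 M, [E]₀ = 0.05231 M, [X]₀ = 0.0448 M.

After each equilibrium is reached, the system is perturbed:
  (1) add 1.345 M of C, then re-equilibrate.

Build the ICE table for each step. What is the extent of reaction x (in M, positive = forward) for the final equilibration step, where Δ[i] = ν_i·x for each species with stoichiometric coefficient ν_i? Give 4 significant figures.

Q₀ = 1.5960e-08 vs Keq = 0.004907 ⇒ Q<K, forward
Step 1:
                    B           C           E           X
  I             6.183       5.857     0.05231      0.0448
  C            -1.775      -2.662       1.775      0.8873
  E             4.408       3.195       1.827      0.9321
  solve Keq expr → x = 0.8873; check Q = 0.004907
Then add 1.345 M of C.
Step 2:
                    B           C           E           X
  I             4.408        4.54       1.827      0.9321
  C           -0.3491     -0.5236      0.3491      0.1745
  E             4.059       4.017       2.176       1.107
  solve Keq expr → x = 0.1745; check Q = 0.004907

x = 0.1745 M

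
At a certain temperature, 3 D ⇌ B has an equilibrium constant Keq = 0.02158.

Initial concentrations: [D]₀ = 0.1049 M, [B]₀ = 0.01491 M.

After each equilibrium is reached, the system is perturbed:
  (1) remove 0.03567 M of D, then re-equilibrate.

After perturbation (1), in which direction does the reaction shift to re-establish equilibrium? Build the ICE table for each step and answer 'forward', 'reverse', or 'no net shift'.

Q₀ = 12.92 vs Keq = 0.02158 ⇒ Q>K, reverse
Step 1:
                   D          B
  init        0.1049    0.01491
  Δ          0.04451   -0.01484
  eq          0.1494 7.1982e-05
  solve Keq expr → x = -0.01484; check Q = 0.02158
Then remove 0.03567 M of D.
Step 2:
                   D          B
  init        0.1137 7.1982e-05
  Δ       1.2037e-04 -4.0125e-05
  eq          0.1139 3.1858e-05
  solve Keq expr → x = -4.0125e-05; check Q = 0.02158

Direction: reverse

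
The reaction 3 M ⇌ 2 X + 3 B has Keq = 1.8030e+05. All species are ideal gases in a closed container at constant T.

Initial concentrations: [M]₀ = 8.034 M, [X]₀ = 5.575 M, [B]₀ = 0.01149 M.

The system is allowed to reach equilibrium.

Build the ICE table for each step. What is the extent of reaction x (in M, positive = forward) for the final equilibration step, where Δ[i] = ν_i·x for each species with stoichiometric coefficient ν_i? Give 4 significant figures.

Q₀ = 9.0919e-08 vs Keq = 1.8030e+05 ⇒ Q<K, forward
Step 1:
                    M           X           B
  init          8.034       5.575     0.01149
  Δ            -7.404       4.936       7.404
  eq           0.6299       10.51       7.416
  solve Keq expr → x = 2.468; check Q = 1.8030e+05

x = 2.468 M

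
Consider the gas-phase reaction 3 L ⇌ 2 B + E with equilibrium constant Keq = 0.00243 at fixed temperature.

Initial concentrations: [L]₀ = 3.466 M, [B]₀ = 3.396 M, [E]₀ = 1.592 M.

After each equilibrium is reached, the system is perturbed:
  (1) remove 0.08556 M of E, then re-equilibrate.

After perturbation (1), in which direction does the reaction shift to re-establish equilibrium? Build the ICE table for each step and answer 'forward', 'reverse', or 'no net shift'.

Direction: forward

Q₀ = 0.441 vs Keq = 0.00243 ⇒ Q>K, reverse
Step 1:
                  L         B         E
  I           3.466     3.396     1.592
  C            3.27     -2.18     -1.09
  E           6.736     1.216    0.5021
  solve Keq expr → x = -1.09; check Q = 0.00243
Then remove 0.08556 M of E.
Step 2:
                  L         B         E
  I           6.736     1.216    0.4165
  C        -0.08137   0.05425   0.02712
  E           6.654      1.27    0.4436
  solve Keq expr → x = 0.02712; check Q = 0.00243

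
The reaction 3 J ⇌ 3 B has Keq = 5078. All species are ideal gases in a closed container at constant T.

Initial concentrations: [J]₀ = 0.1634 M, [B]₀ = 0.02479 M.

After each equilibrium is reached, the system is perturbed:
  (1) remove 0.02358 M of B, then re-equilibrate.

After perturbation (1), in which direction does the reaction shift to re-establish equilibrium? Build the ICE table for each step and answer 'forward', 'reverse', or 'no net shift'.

Direction: forward

Q₀ = 0.003492 vs Keq = 5078 ⇒ Q<K, forward
Step 1:
                    J           B
  init         0.1634     0.02479
  Δ           -0.1531      0.1531
  eq          0.01035      0.1778
  solve Keq expr → x = 0.05102; check Q = 5078
Then remove 0.02358 M of B.
Step 2:
                    J           B
  init        0.01035      0.1543
  Δ         -0.001296    0.001296
  eq          0.00905      0.1556
  solve Keq expr → x = 4.3215e-04; check Q = 5078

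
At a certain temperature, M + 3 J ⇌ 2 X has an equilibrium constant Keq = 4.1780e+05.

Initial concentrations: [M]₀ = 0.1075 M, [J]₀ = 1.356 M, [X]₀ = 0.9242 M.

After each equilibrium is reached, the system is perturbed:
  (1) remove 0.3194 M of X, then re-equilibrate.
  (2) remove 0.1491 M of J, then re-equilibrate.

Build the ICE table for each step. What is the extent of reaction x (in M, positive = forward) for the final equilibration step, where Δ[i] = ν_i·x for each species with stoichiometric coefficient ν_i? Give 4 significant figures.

Q₀ = 3.187 vs Keq = 4.1780e+05 ⇒ Q<K, forward
Step 1:
                    M           J           X
  I            0.1075       1.356      0.9242
  C           -0.1075     -0.3225       0.215
  E        2.8137e-06       1.034       1.139
  solve Keq expr → x = 0.1075; check Q = 4.1780e+05
Then remove 0.3194 M of X.
Step 2:
                    M           J           X
  I        2.8137e-06       1.034      0.8198
  C       -1.3566e-06 -4.0698e-06  2.7132e-06
  E        1.4572e-06       1.034      0.8198
  solve Keq expr → x = 1.3566e-06; check Q = 4.1780e+05
Then remove 0.1491 M of J.
Step 3:
                    M           J           X
  I        1.4572e-06      0.8844      0.8198
  C        8.6818e-07  2.6045e-06 -1.7364e-06
  E        2.3253e-06      0.8844      0.8198
  solve Keq expr → x = -8.6818e-07; check Q = 4.1780e+05

x = -8.6818e-07 M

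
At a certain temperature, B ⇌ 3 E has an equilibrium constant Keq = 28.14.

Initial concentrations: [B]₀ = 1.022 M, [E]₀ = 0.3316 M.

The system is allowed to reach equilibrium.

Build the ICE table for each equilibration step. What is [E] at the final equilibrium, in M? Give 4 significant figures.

Q₀ = 0.03568 vs Keq = 28.14 ⇒ Q<K, forward
Step 1:
                  B         E
  init        1.022    0.3316
  Δ         -0.6309     1.893
  eq         0.3911     2.224
  solve Keq expr → x = 0.6309; check Q = 28.14

[E]_eq = 2.224 M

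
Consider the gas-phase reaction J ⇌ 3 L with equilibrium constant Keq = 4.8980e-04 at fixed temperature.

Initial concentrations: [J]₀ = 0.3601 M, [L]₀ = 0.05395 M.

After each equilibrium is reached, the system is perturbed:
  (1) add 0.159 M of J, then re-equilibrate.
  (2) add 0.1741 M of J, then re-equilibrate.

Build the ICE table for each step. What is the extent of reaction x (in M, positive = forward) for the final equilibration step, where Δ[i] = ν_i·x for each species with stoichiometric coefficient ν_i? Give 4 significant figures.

x = 0.002121 M

Q₀ = 4.3606e-04 vs Keq = 4.8980e-04 ⇒ Q<K, forward
Step 1:
                    J           L
  init         0.3601     0.05395
  Δ       -6.9817e-04    0.002095
  eq           0.3594     0.05604
  solve Keq expr → x = 6.9817e-04; check Q = 4.8980e-04
Then add 0.159 M of J.
Step 2:
                    J           L
  init         0.5184     0.05604
  Δ         -0.002394    0.007181
  eq            0.516     0.06323
  solve Keq expr → x = 0.002394; check Q = 4.8980e-04
Then add 0.1741 M of J.
Step 3:
                    J           L
  init         0.6901     0.06323
  Δ         -0.002121    0.006362
  eq            0.688     0.06959
  solve Keq expr → x = 0.002121; check Q = 4.8980e-04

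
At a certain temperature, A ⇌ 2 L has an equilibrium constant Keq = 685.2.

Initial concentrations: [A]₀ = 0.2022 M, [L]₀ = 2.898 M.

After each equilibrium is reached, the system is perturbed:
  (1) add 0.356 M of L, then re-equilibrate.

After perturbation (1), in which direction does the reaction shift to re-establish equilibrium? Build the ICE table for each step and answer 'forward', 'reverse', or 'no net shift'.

Q₀ = 41.54 vs Keq = 685.2 ⇒ Q<K, forward
Step 1:
                   A          L
  Initial     0.2022      2.898
  Change     -0.1866     0.3732
  Equil      0.01562      3.271
  solve Keq expr → x = 0.1866; check Q = 685.2
Then add 0.356 M of L.
Step 2:
                   A          L
  Initial    0.01562      3.627
  Change     0.00351   -0.00702
  Equil      0.01913       3.62
  solve Keq expr → x = -0.00351; check Q = 685.2

Direction: reverse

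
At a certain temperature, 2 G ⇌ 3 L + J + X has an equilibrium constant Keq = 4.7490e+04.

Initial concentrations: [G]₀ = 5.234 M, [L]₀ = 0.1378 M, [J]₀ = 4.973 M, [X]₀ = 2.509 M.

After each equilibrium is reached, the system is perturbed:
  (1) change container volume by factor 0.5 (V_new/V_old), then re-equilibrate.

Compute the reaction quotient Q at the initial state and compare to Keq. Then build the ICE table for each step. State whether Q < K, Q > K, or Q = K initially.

Q₀ = 0.001192 vs Keq = 4.7490e+04 ⇒ Q<K, forward
Step 1:
                   G          L          J          X
  I            5.234     0.1378      4.973      2.509
  C           -4.705      7.058      2.353      2.353
  E           0.5286      7.196      7.326      4.862
  solve Keq expr → x = 2.353; check Q = 4.7490e+04
Then change container volume by factor 0.5 (V_new/V_old).
Step 2:
                   G          L          J          X
  I            1.057      14.39      14.65      9.723
  C            1.242     -1.863    -0.6212    -0.6212
  E              2.3      12.53      14.03      9.102
  solve Keq expr → x = -0.6212; check Q = 4.7490e+04

Q₀ = 0.001192; Q < K (proceeds forward)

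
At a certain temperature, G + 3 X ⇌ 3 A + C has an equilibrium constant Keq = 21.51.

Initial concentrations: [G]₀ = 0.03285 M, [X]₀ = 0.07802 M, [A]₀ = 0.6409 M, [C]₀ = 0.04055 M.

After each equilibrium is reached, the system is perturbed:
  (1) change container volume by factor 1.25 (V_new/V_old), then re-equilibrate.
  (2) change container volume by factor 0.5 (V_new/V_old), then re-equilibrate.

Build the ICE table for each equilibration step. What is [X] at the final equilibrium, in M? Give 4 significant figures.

Q₀ = 684.2 vs Keq = 21.51 ⇒ Q>K, reverse
Step 1:
                    G           X           A           C
  Initial     0.03285     0.07802      0.6409     0.04055
  Change        0.022       0.066      -0.066      -0.022
  Equil       0.05485       0.144      0.5749     0.01855
  solve Keq expr → x = -0.022; check Q = 21.51
Then change container volume by factor 1.25 (V_new/V_old).
Step 2:
                    G           X           A           C
  Initial     0.04388      0.1152      0.4599     0.01484
  Change            0           0           0           0
  Equil       0.04388      0.1152      0.4599     0.01484
  solve Keq expr → x = 0; check Q = 21.51
Then change container volume by factor 0.5 (V_new/V_old).
Step 3:
                    G           X           A           C
  Initial     0.08776      0.2304      0.9198     0.02968
  Change            0           0           0           0
  Equil       0.08776      0.2304      0.9198     0.02968
  solve Keq expr → x = 0; check Q = 21.51

[X]_eq = 0.2304 M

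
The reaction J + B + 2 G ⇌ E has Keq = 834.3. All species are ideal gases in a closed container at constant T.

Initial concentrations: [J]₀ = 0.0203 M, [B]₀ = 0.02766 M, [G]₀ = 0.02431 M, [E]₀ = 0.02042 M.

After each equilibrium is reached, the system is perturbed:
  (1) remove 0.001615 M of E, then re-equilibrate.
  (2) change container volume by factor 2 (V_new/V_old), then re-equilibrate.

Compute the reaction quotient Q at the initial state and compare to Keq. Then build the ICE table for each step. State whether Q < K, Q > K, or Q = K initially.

Q₀ = 6.1537e+04; Q > K (proceeds reverse)

Q₀ = 6.1537e+04 vs Keq = 834.3 ⇒ Q>K, reverse
Step 1:
                  J         B         G         E
  I          0.0203   0.02766   0.02431   0.02042
  C         0.01615   0.01615    0.0323  -0.01615
  E         0.03645   0.04381   0.05661   0.00427
  solve Keq expr → x = -0.01615; check Q = 834.3
Then remove 0.001615 M of E.
Step 2:
                  J         B         G         E
  I         0.03645   0.04381   0.05661  0.002655
  C       -0.001083 -0.001083 -0.002165  0.001083
  E         0.03537   0.04273   0.05445  0.003737
  solve Keq expr → x = 0.001083; check Q = 834.3
Then change container volume by factor 2 (V_new/V_old).
Step 3:
                  J         B         G         E
  I         0.01768   0.02136   0.02722  0.001869
  C        0.001532  0.001532  0.003064 -0.001532
  E         0.01922    0.0229   0.03029 3.3670e-04
  solve Keq expr → x = -0.001532; check Q = 834.3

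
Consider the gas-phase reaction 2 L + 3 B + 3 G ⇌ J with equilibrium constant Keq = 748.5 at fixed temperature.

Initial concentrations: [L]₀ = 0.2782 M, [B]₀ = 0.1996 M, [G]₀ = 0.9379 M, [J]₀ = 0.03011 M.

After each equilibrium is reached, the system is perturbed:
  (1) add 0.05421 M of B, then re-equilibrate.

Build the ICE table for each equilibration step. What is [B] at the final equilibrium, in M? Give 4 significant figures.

[B]_eq = 0.1503 M

Q₀ = 59.3 vs Keq = 748.5 ⇒ Q<K, forward
Step 1:
                  L         B         G         J
  init       0.2782    0.1996    0.9379   0.03011
  Δ        -0.04781  -0.07171  -0.07171    0.0239
  eq         0.2304    0.1279    0.8662   0.05401
  solve Keq expr → x = 0.0239; check Q = 748.5
Then add 0.05421 M of B.
Step 2:
                  L         B         G         J
  init       0.2304    0.1821    0.8662   0.05401
  Δ         -0.0212   -0.0318   -0.0318    0.0106
  eq         0.2092    0.1503    0.8344   0.06461
  solve Keq expr → x = 0.0106; check Q = 748.5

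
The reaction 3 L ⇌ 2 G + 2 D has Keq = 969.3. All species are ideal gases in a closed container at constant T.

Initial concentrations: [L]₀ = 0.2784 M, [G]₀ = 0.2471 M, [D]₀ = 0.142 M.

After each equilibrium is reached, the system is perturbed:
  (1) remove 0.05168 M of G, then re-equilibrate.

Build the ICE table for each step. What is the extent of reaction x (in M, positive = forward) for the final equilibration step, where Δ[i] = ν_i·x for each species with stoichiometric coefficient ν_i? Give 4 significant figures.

x = 6.8562e-04 M

Q₀ = 0.05706 vs Keq = 969.3 ⇒ Q<K, forward
Step 1:
                  L         G         D
  init       0.2784    0.2471     0.142
  Δ         -0.2526    0.1684    0.1684
  eq        0.02579    0.4155    0.3104
  solve Keq expr → x = 0.0842; check Q = 969.3
Then remove 0.05168 M of G.
Step 2:
                  L         G         D
  init      0.02579    0.3638    0.3104
  Δ       -0.002057  0.001371  0.001371
  eq        0.02374    0.3652    0.3118
  solve Keq expr → x = 6.8562e-04; check Q = 969.3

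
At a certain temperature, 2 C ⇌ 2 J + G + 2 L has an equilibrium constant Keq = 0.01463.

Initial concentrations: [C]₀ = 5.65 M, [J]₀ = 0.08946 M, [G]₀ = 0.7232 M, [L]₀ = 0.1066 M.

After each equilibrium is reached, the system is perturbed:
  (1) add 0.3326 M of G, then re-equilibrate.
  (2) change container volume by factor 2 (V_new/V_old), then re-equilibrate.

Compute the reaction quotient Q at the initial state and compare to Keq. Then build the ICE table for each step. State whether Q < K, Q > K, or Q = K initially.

Q₀ = 2.0603e-06 vs Keq = 0.01463 ⇒ Q<K, forward
Step 1:
                  C         J         G         L
  Initial      5.65   0.08946    0.7232    0.1066
  Change    -0.6676    0.6676    0.3338    0.6676
  Equil       4.982    0.7571     1.057    0.7742
  solve Keq expr → x = 0.3338; check Q = 0.01463
Then add 0.3326 M of G.
Step 2:
                  C         J         G         L
  Initial     4.982    0.7571      1.39    0.7742
  Change    0.04452  -0.04452  -0.02226  -0.04452
  Equil       5.027    0.7126     1.367    0.7297
  solve Keq expr → x = -0.02226; check Q = 0.01463
Then change container volume by factor 2 (V_new/V_old).
Step 3:
                  C         J         G         L
  Initial     2.513    0.3563    0.6837    0.3649
  Change    -0.2014    0.2014    0.1007    0.2014
  Equil       2.312    0.5577    0.7844    0.5662
  solve Keq expr → x = 0.1007; check Q = 0.01463

Q₀ = 2.0603e-06; Q < K (proceeds forward)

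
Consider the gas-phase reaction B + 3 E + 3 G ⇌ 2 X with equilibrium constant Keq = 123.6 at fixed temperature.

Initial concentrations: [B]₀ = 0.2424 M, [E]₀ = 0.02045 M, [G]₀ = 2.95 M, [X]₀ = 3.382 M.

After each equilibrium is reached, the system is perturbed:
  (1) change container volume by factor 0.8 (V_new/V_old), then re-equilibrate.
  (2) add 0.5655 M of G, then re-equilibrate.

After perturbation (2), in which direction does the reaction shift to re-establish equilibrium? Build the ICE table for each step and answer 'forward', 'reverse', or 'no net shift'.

Q₀ = 2.1492e+05 vs Keq = 123.6 ⇒ Q>K, reverse
Step 1:
                   B          E          G          X
  init        0.2424    0.02045       2.95      3.382
  Δ          0.06277     0.1883     0.1883    -0.1255
  eq          0.3052     0.2087      3.138      3.256
  solve Keq expr → x = -0.06277; check Q = 123.6
Then change container volume by factor 0.8 (V_new/V_old).
Step 2:
                   B          E          G          X
  init        0.3815     0.2609      3.923      4.071
  Δ         -0.02406   -0.07217   -0.07217    0.04812
  eq          0.3574     0.1888      3.851      4.119
  solve Keq expr → x = 0.02406; check Q = 123.6
Then add 0.5655 M of G.
Step 3:
                   B          E          G          X
  init        0.3574     0.1888      4.416      4.119
  Δ        -0.007275   -0.02182   -0.02182    0.01455
  eq          0.3501     0.1669      4.394      4.133
  solve Keq expr → x = 0.007275; check Q = 123.6

Direction: forward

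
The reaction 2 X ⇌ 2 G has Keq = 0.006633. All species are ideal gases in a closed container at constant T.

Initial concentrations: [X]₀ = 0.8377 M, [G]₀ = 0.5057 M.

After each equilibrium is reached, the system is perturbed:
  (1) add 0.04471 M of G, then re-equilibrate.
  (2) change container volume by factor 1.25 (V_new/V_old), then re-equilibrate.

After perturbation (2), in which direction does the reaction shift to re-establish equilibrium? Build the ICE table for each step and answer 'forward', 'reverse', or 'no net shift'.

Q₀ = 0.3644 vs Keq = 0.006633 ⇒ Q>K, reverse
Step 1:
                   X          G
  I           0.8377     0.5057
  C           0.4045    -0.4045
  E            1.242     0.1012
  solve Keq expr → x = -0.2023; check Q = 0.006633
Then add 0.04471 M of G.
Step 2:
                   X          G
  I            1.242     0.1459
  C          0.04134   -0.04134
  E            1.284     0.1045
  solve Keq expr → x = -0.02067; check Q = 0.006633
Then change container volume by factor 1.25 (V_new/V_old).
Step 3:
                   X          G
  I            1.027    0.08363
  C                0          0
  E            1.027    0.08363
  solve Keq expr → x = 0; check Q = 0.006633

Direction: no net shift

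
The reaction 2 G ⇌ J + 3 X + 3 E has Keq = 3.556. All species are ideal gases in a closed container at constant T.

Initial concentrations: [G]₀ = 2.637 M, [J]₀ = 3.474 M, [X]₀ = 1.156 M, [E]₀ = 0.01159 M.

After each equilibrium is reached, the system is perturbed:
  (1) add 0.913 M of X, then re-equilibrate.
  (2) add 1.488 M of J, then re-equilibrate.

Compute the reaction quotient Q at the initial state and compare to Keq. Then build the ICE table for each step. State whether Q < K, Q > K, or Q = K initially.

Q₀ = 1.2015e-06 vs Keq = 3.556 ⇒ Q<K, forward
Step 1:
                    G           J           X           E
  Initial       2.637       3.474       1.156     0.01159
  Change       -0.539      0.2695      0.8085      0.8085
  Equil         2.098       3.743       1.964      0.8201
  solve Keq expr → x = 0.2695; check Q = 3.556
Then add 0.913 M of X.
Step 2:
                    G           J           X           E
  Initial       2.098       3.743       2.877      0.8201
  Change       0.1282     -0.0641     -0.1923     -0.1923
  Equil         2.226       3.679       2.685      0.6278
  solve Keq expr → x = -0.0641; check Q = 3.556
Then add 1.488 M of J.
Step 3:
                    G           J           X           E
  Initial       2.226       5.167       2.685      0.6278
  Change      0.03346    -0.01673    -0.05018    -0.05018
  Equil          2.26       5.151       2.635      0.5776
  solve Keq expr → x = -0.01673; check Q = 3.556

Q₀ = 1.2015e-06; Q < K (proceeds forward)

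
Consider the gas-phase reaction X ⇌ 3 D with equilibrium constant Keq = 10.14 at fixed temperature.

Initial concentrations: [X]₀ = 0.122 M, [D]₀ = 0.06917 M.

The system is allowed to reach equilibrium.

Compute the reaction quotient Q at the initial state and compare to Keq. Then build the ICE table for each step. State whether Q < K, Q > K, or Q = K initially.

Q₀ = 0.002713; Q < K (proceeds forward)

Q₀ = 0.002713 vs Keq = 10.14 ⇒ Q<K, forward
Step 1:
                  X         D
  Initial     0.122   0.06917
  Change     -0.115     0.345
  Equil    0.007006    0.4142
  solve Keq expr → x = 0.115; check Q = 10.14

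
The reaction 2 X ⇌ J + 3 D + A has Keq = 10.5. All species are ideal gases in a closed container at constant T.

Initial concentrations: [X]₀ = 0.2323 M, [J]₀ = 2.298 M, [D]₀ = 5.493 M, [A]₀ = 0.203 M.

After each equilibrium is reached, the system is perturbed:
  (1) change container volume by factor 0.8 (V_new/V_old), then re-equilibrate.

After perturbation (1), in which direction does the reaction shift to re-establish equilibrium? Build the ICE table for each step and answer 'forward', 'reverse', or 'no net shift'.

Direction: reverse

Q₀ = 1433 vs Keq = 10.5 ⇒ Q>K, reverse
Step 1:
                   X          J          D          A
  Initial     0.2323      2.298      5.493      0.203
  Change      0.3753    -0.1877     -0.563    -0.1877
  Equil       0.6076       2.11       4.93    0.01533
  solve Keq expr → x = -0.1877; check Q = 10.5
Then change container volume by factor 0.8 (V_new/V_old).
Step 2:
                   X          J          D          A
  Initial     0.7595      2.638      6.162    0.01916
  Change     0.01746  -0.008729   -0.02619  -0.008729
  Equil        0.777      2.629      6.136    0.01044
  solve Keq expr → x = -0.008729; check Q = 10.5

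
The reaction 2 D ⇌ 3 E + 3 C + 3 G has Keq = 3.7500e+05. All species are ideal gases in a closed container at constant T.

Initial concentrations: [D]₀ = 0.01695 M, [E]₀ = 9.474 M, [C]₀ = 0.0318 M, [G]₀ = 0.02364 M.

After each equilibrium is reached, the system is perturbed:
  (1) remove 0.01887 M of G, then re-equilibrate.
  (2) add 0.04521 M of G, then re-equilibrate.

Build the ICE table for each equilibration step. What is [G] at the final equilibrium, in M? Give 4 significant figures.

[G]_eq = 0.07538 M

Q₀ = 0.001257 vs Keq = 3.7500e+05 ⇒ Q<K, forward
Step 1:
                  D         E         C         G
  init      0.01695     9.474    0.0318   0.02364
  Δ        -0.01694   0.02541   0.02541   0.02541
  eq      7.1089e-06     9.499   0.05721   0.04905
  solve Keq expr → x = 0.008471; check Q = 3.7500e+05
Then remove 0.01887 M of G.
Step 2:
                  D         E         C         G
  init    7.1089e-06     9.499   0.05721   0.03018
  Δ       -3.6762e-06 5.5142e-06 5.5142e-06 5.5142e-06
  eq      3.4327e-06     9.499   0.05722   0.03019
  solve Keq expr → x = 1.8381e-06; check Q = 3.7500e+05
Then add 0.04521 M of G.
Step 3:
                  D         E         C         G
  init    3.4327e-06     9.499   0.05722    0.0754
  Δ       1.0107e-05 -1.5160e-05 -1.5160e-05 -1.5160e-05
  eq      1.3539e-05     9.499    0.0572   0.07538
  solve Keq expr → x = -5.0534e-06; check Q = 3.7500e+05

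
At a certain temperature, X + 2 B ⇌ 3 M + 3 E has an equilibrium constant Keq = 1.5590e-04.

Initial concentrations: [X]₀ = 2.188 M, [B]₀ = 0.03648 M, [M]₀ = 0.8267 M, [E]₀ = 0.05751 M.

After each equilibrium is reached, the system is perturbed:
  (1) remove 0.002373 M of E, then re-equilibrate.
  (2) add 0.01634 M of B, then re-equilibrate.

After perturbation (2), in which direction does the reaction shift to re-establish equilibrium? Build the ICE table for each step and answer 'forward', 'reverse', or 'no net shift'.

Q₀ = 0.03691 vs Keq = 1.5590e-04 ⇒ Q>K, reverse
Step 1:
                  X         B         M         E
  I           2.188   0.03648    0.8267   0.05751
  C         0.01435   0.02869  -0.04304  -0.04304
  E           2.202   0.06517    0.7837   0.01447
  solve Keq expr → x = -0.01435; check Q = 1.5590e-04
Then remove 0.002373 M of E.
Step 2:
                  X         B         M         E
  I           2.202   0.06517    0.7837    0.0121
  C       -7.0757e-04 -0.001415  0.002123  0.002123
  E           2.202   0.06376    0.7858   0.01422
  solve Keq expr → x = 7.0757e-04; check Q = 1.5590e-04
Then add 0.01634 M of B.
Step 3:
                  X         B         M         E
  I           2.202    0.0801    0.7858   0.01422
  C       -6.9921e-04 -0.001398  0.002098  0.002098
  E           2.201    0.0787    0.7879   0.01632
  solve Keq expr → x = 6.9921e-04; check Q = 1.5590e-04

Direction: forward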